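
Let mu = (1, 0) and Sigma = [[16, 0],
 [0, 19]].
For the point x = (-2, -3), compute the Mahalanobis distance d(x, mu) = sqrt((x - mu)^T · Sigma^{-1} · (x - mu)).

Step 1 — centre the observation: (x - mu) = (-3, -3).

Step 2 — invert Sigma. det(Sigma) = 16·19 - (0)² = 304.
  Sigma^{-1} = (1/det) · [[d, -b], [-b, a]] = [[0.0625, 0],
 [0, 0.0526]].

Step 3 — form the quadratic (x - mu)^T · Sigma^{-1} · (x - mu):
  Sigma^{-1} · (x - mu) = (-0.1875, -0.1579).
  (x - mu)^T · [Sigma^{-1} · (x - mu)] = (-3)·(-0.1875) + (-3)·(-0.1579) = 1.0362.

Step 4 — take square root: d = √(1.0362) ≈ 1.0179.

d(x, mu) = √(1.0362) ≈ 1.0179


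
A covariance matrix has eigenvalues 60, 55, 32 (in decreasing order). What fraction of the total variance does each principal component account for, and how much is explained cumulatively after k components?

Step 1 — total variance = trace(Sigma) = Σ λ_i = 60 + 55 + 32 = 147.

Step 2 — fraction explained by component i = λ_i / Σ λ:
  PC1: 60/147 = 0.4082
  PC2: 55/147 = 0.3741
  PC3: 32/147 = 0.2177

Step 3 — cumulative fraction after k components = (λ_1 + ... + λ_k) / Σ λ:
  k = 1: 60/147 = 0.4082
  k = 2: (60 + 55)/147 = 115/147 = 0.7823
  k = 3: (60 + 55 + 32)/147 = 147/147 = 1

Summary (fraction, with percent):

explained: PC1 0.4082 (40.82%), PC2 0.3741 (37.41%), PC3 0.2177 (21.77%);  cumulative: 0.4082, 0.7823, 1


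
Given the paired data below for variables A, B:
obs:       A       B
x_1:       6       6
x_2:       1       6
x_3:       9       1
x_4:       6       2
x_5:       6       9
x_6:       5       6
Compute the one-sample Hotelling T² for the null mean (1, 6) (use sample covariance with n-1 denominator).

Step 1 — sample mean vector:
  mean(A) = (6 + 1 + 9 + 6 + 6 + 5) / 6 = 33/6 = 5.5
  mean(B) = (6 + 6 + 1 + 2 + 9 + 6) / 6 = 30/6 = 5
  x̄ = (5.5, 5),  deviation x̄ - mu_0 = (5.5, 5) - (1, 6) = (4.5, -1).

Step 2 — sample covariance matrix, S[i,j] = (1/(n-1)) · Σ_k (x_{k,i} - mean_i) · (x_{k,j} - mean_j), divisor n-1 = 5:
  S[A,A] = ((0.5)·(0.5) + (-4.5)·(-4.5) + (3.5)·(3.5) + (0.5)·(0.5) + (0.5)·(0.5) + (-0.5)·(-0.5)) / 5 = 33.5/5 = 6.7
  S[A,B] = ((0.5)·(1) + (-4.5)·(1) + (3.5)·(-4) + (0.5)·(-3) + (0.5)·(4) + (-0.5)·(1)) / 5 = -18/5 = -3.6
  S[B,B] = ((1)·(1) + (1)·(1) + (-4)·(-4) + (-3)·(-3) + (4)·(4) + (1)·(1)) / 5 = 44/5 = 8.8
  S = [[6.7, -3.6],
 [-3.6, 8.8]].

Step 3 — invert S. det(S) = 6.7·8.8 - (-3.6)² = 46.
  S^{-1} = (1/det) · [[d, -b], [-b, a]] = [[0.1913, 0.0783],
 [0.0783, 0.1457]].

Step 4 — quadratic form (x̄ - mu_0)^T · S^{-1} · (x̄ - mu_0):
  S^{-1} · (x̄ - mu_0) = (0.7826, 0.2065),
  (x̄ - mu_0)^T · [...] = (4.5)·(0.7826) + (-1)·(0.2065) = 3.3152.

Step 5 — scale by n: T² = 6 · 3.3152 = 19.8913.

T² ≈ 19.8913


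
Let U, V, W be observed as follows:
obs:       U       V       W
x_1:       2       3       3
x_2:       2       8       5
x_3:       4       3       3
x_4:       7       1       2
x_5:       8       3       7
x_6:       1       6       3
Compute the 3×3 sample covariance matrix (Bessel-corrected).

Step 1 — column means:
  mean(U) = (2 + 2 + 4 + 7 + 8 + 1) / 6 = 24/6 = 4
  mean(V) = (3 + 8 + 3 + 1 + 3 + 6) / 6 = 24/6 = 4
  mean(W) = (3 + 5 + 3 + 2 + 7 + 3) / 6 = 23/6 = 3.8333

Step 2 — sample covariance S[i,j] = (1/(n-1)) · Σ_k (x_{k,i} - mean_i) · (x_{k,j} - mean_j), with n-1 = 5.
  S[U,U] = ((-2)·(-2) + (-2)·(-2) + (0)·(0) + (3)·(3) + (4)·(4) + (-3)·(-3)) / 5 = 42/5 = 8.4
  S[U,V] = ((-2)·(-1) + (-2)·(4) + (0)·(-1) + (3)·(-3) + (4)·(-1) + (-3)·(2)) / 5 = -25/5 = -5
  S[U,W] = ((-2)·(-0.8333) + (-2)·(1.1667) + (0)·(-0.8333) + (3)·(-1.8333) + (4)·(3.1667) + (-3)·(-0.8333)) / 5 = 9/5 = 1.8
  S[V,V] = ((-1)·(-1) + (4)·(4) + (-1)·(-1) + (-3)·(-3) + (-1)·(-1) + (2)·(2)) / 5 = 32/5 = 6.4
  S[V,W] = ((-1)·(-0.8333) + (4)·(1.1667) + (-1)·(-0.8333) + (-3)·(-1.8333) + (-1)·(3.1667) + (2)·(-0.8333)) / 5 = 7/5 = 1.4
  S[W,W] = ((-0.8333)·(-0.8333) + (1.1667)·(1.1667) + (-0.8333)·(-0.8333) + (-1.8333)·(-1.8333) + (3.1667)·(3.1667) + (-0.8333)·(-0.8333)) / 5 = 16.8333/5 = 3.3667

S is symmetric (S[j,i] = S[i,j]). Assembling:

S = [[8.4, -5, 1.8],
 [-5, 6.4, 1.4],
 [1.8, 1.4, 3.3667]]


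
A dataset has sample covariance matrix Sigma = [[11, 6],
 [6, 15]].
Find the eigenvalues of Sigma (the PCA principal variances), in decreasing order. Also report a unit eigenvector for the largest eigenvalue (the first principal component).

Step 1 — characteristic polynomial of 2×2 Sigma:
  det(Sigma - λI) = λ² - trace · λ + det = 0.
  trace = 11 + 15 = 26, det = 11·15 - (6)² = 129.
Step 2 — discriminant:
  Δ = trace² - 4·det = 676 - 516 = 160.
Step 3 — eigenvalues:
  λ = (trace ± √Δ)/2 = (26 ± 12.6491)/2,
  λ_1 = 19.3246,  λ_2 = 6.6754.

Step 4 — unit eigenvector for λ_1: solve (Sigma - λ_1 I)v = 0. First row:
  (11 - 19.3246)·v_x + (6)·v_y = 0, i.e. (-8.3246)·v_x + (6)·v_y = 0,
  so v ∝ (b, λ_1 - a) = (6, 8.3246) = u.
  ||u|| = √((6)² + (8.3246)²) = √(105.2982) ≈ 10.2615,
  v_1 = u/||u|| ≈ (0.5847, 0.8112) (||v_1|| = 1).

λ_1 = 19.3246,  λ_2 = 6.6754;  v_1 ≈ (0.5847, 0.8112)


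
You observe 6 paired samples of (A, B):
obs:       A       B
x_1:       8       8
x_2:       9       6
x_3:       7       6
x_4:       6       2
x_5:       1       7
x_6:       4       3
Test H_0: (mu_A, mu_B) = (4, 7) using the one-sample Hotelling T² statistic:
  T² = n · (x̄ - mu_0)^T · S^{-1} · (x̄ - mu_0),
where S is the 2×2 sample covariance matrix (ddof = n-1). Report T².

Step 1 — sample mean vector:
  mean(A) = (8 + 9 + 7 + 6 + 1 + 4) / 6 = 35/6 = 5.8333
  mean(B) = (8 + 6 + 6 + 2 + 7 + 3) / 6 = 32/6 = 5.3333
  x̄ = (5.8333, 5.3333),  deviation x̄ - mu_0 = (5.8333, 5.3333) - (4, 7) = (1.8333, -1.6667).

Step 2 — sample covariance matrix, S[i,j] = (1/(n-1)) · Σ_k (x_{k,i} - mean_i) · (x_{k,j} - mean_j), divisor n-1 = 5:
  S[A,A] = ((2.1667)·(2.1667) + (3.1667)·(3.1667) + (1.1667)·(1.1667) + (0.1667)·(0.1667) + (-4.8333)·(-4.8333) + (-1.8333)·(-1.8333)) / 5 = 42.8333/5 = 8.5667
  S[A,B] = ((2.1667)·(2.6667) + (3.1667)·(0.6667) + (1.1667)·(0.6667) + (0.1667)·(-3.3333) + (-4.8333)·(1.6667) + (-1.8333)·(-2.3333)) / 5 = 4.3333/5 = 0.8667
  S[B,B] = ((2.6667)·(2.6667) + (0.6667)·(0.6667) + (0.6667)·(0.6667) + (-3.3333)·(-3.3333) + (1.6667)·(1.6667) + (-2.3333)·(-2.3333)) / 5 = 27.3333/5 = 5.4667
  S = [[8.5667, 0.8667],
 [0.8667, 5.4667]].

Step 3 — invert S. det(S) = 8.5667·5.4667 - (0.8667)² = 46.08.
  S^{-1} = (1/det) · [[d, -b], [-b, a]] = [[0.1186, -0.0188],
 [-0.0188, 0.1859]].

Step 4 — quadratic form (x̄ - mu_0)^T · S^{-1} · (x̄ - mu_0):
  S^{-1} · (x̄ - mu_0) = (0.2488, -0.3443),
  (x̄ - mu_0)^T · [...] = (1.8333)·(0.2488) + (-1.6667)·(-0.3443) = 1.0301.

Step 5 — scale by n: T² = 6 · 1.0301 = 6.1806.

T² ≈ 6.1806


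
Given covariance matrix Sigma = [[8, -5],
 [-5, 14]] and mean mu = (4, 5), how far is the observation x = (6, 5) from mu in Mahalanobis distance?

Step 1 — centre the observation: (x - mu) = (2, 0).

Step 2 — invert Sigma. det(Sigma) = 8·14 - (-5)² = 87.
  Sigma^{-1} = (1/det) · [[d, -b], [-b, a]] = [[0.1609, 0.0575],
 [0.0575, 0.092]].

Step 3 — form the quadratic (x - mu)^T · Sigma^{-1} · (x - mu):
  Sigma^{-1} · (x - mu) = (0.3218, 0.1149).
  (x - mu)^T · [Sigma^{-1} · (x - mu)] = (2)·(0.3218) + (0)·(0.1149) = 0.6437.

Step 4 — take square root: d = √(0.6437) ≈ 0.8023.

d(x, mu) = √(0.6437) ≈ 0.8023


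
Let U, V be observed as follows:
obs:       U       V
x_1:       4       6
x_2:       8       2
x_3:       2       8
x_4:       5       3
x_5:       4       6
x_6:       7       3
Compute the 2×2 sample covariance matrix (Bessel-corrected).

Step 1 — column means:
  mean(U) = (4 + 8 + 2 + 5 + 4 + 7) / 6 = 30/6 = 5
  mean(V) = (6 + 2 + 8 + 3 + 6 + 3) / 6 = 28/6 = 4.6667

Step 2 — sample covariance S[i,j] = (1/(n-1)) · Σ_k (x_{k,i} - mean_i) · (x_{k,j} - mean_j), with n-1 = 5.
  S[U,U] = ((-1)·(-1) + (3)·(3) + (-3)·(-3) + (0)·(0) + (-1)·(-1) + (2)·(2)) / 5 = 24/5 = 4.8
  S[U,V] = ((-1)·(1.3333) + (3)·(-2.6667) + (-3)·(3.3333) + (0)·(-1.6667) + (-1)·(1.3333) + (2)·(-1.6667)) / 5 = -24/5 = -4.8
  S[V,V] = ((1.3333)·(1.3333) + (-2.6667)·(-2.6667) + (3.3333)·(3.3333) + (-1.6667)·(-1.6667) + (1.3333)·(1.3333) + (-1.6667)·(-1.6667)) / 5 = 27.3333/5 = 5.4667

S is symmetric (S[j,i] = S[i,j]). Assembling:

S = [[4.8, -4.8],
 [-4.8, 5.4667]]


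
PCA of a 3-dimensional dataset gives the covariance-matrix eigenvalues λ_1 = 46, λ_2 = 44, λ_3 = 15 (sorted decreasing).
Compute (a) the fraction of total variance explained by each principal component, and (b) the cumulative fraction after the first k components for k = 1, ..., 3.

Step 1 — total variance = trace(Sigma) = Σ λ_i = 46 + 44 + 15 = 105.

Step 2 — fraction explained by component i = λ_i / Σ λ:
  PC1: 46/105 = 0.4381
  PC2: 44/105 = 0.419
  PC3: 15/105 = 0.1429

Step 3 — cumulative fraction after k components = (λ_1 + ... + λ_k) / Σ λ:
  k = 1: 46/105 = 0.4381
  k = 2: (46 + 44)/105 = 90/105 = 0.8571
  k = 3: (46 + 44 + 15)/105 = 105/105 = 1

Summary (fraction, with percent):

explained: PC1 0.4381 (43.81%), PC2 0.419 (41.9%), PC3 0.1429 (14.29%);  cumulative: 0.4381, 0.8571, 1


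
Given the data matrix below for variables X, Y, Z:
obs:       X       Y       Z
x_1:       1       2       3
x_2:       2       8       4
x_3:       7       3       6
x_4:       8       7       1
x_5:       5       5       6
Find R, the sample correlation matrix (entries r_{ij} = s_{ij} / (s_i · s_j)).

Step 1 — column means:
  mean(X) = (1 + 2 + 7 + 8 + 5) / 5 = 23/5 = 4.6
  mean(Y) = (2 + 8 + 3 + 7 + 5) / 5 = 25/5 = 5
  mean(Z) = (3 + 4 + 6 + 1 + 6) / 5 = 20/5 = 4

Step 2 — sample variances and covariances s[i,j] = (1/(n-1)) · Σ_k (x_{k,i} - mean_i) · (x_{k,j} - mean_j), with n-1 = 4:
  s[X,X] = ((-3.6)·(-3.6) + (-2.6)·(-2.6) + (2.4)·(2.4) + (3.4)·(3.4) + (0.4)·(0.4)) / 4 = 37.2/4 = 9.3
  s[X,Y] = ((-3.6)·(-3) + (-2.6)·(3) + (2.4)·(-2) + (3.4)·(2) + (0.4)·(0)) / 4 = 5/4 = 1.25
  s[X,Z] = ((-3.6)·(-1) + (-2.6)·(0) + (2.4)·(2) + (3.4)·(-3) + (0.4)·(2)) / 4 = -1/4 = -0.25
  s[Y,Y] = ((-3)·(-3) + (3)·(3) + (-2)·(-2) + (2)·(2) + (0)·(0)) / 4 = 26/4 = 6.5
  s[Y,Z] = ((-3)·(-1) + (3)·(0) + (-2)·(2) + (2)·(-3) + (0)·(2)) / 4 = -7/4 = -1.75
  s[Z,Z] = ((-1)·(-1) + (0)·(0) + (2)·(2) + (-3)·(-3) + (2)·(2)) / 4 = 18/4 = 4.5
  Sample standard deviations s_i = √(s[i,i]):
  s(X) = √(9.3) = 3.0496
  s(Y) = √(6.5) = 2.5495
  s(Z) = √(4.5) = 2.1213

Step 3 — r_{ij} = s_{ij} / (s_i · s_j):
  r[X,X] = 1 (diagonal).
  r[X,Y] = 1.25 / (3.0496 · 2.5495) = 1.25 / 7.775 = 0.1608
  r[X,Z] = -0.25 / (3.0496 · 2.1213) = -0.25 / 6.4692 = -0.0386
  r[Y,Y] = 1 (diagonal).
  r[Y,Z] = -1.75 / (2.5495 · 2.1213) = -1.75 / 5.4083 = -0.3236
  r[Z,Z] = 1 (diagonal).

R is symmetric with unit diagonal. Assembling:

R = [[1, 0.1608, -0.0386],
 [0.1608, 1, -0.3236],
 [-0.0386, -0.3236, 1]]


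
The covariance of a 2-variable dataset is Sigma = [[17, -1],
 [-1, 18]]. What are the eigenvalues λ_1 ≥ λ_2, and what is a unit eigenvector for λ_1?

Step 1 — characteristic polynomial of 2×2 Sigma:
  det(Sigma - λI) = λ² - trace · λ + det = 0.
  trace = 17 + 18 = 35, det = 17·18 - (-1)² = 305.
Step 2 — discriminant:
  Δ = trace² - 4·det = 1225 - 1220 = 5.
Step 3 — eigenvalues:
  λ = (trace ± √Δ)/2 = (35 ± 2.2361)/2,
  λ_1 = 18.618,  λ_2 = 16.382.

Step 4 — unit eigenvector for λ_1: solve (Sigma - λ_1 I)v = 0. First row:
  (17 - 18.618)·v_x + (-1)·v_y = 0, i.e. (-1.618)·v_x + (-1)·v_y = 0,
  so v ∝ (b, λ_1 - a) = (-1, 1.618); multiply by -1 so the first entry is positive: u = (1, -1.618).
  ||u|| = √((1)² + (-1.618)²) = √(3.618) ≈ 1.9021,
  v_1 = u/||u|| ≈ (0.5257, -0.8507) (||v_1|| = 1).

λ_1 = 18.618,  λ_2 = 16.382;  v_1 ≈ (0.5257, -0.8507)


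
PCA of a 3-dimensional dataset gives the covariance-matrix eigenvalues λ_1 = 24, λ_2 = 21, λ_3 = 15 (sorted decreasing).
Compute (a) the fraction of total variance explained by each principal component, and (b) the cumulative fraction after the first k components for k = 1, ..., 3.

Step 1 — total variance = trace(Sigma) = Σ λ_i = 24 + 21 + 15 = 60.

Step 2 — fraction explained by component i = λ_i / Σ λ:
  PC1: 24/60 = 0.4
  PC2: 21/60 = 0.35
  PC3: 15/60 = 0.25

Step 3 — cumulative fraction after k components = (λ_1 + ... + λ_k) / Σ λ:
  k = 1: 24/60 = 0.4
  k = 2: (24 + 21)/60 = 45/60 = 0.75
  k = 3: (24 + 21 + 15)/60 = 60/60 = 1

Summary (fraction, with percent):

explained: PC1 0.4 (40%), PC2 0.35 (35%), PC3 0.25 (25%);  cumulative: 0.4, 0.75, 1


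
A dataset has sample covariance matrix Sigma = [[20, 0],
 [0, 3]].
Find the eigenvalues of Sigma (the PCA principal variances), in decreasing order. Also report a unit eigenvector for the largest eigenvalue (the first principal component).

Step 1 — characteristic polynomial of 2×2 Sigma:
  det(Sigma - λI) = λ² - trace · λ + det = 0.
  trace = 20 + 3 = 23, det = 20·3 - (0)² = 60.
Step 2 — discriminant:
  Δ = trace² - 4·det = 529 - 240 = 289.
Step 3 — eigenvalues:
  λ = (trace ± √Δ)/2 = (23 ± 17)/2,
  λ_1 = 20,  λ_2 = 3.

Step 4 — unit eigenvector for λ_1: Sigma is diagonal, so its eigenvectors are the coordinate axes. λ_1 = 20 is the diagonal entry on the first coordinate axis, hence
  v_1 = (1, 0) (||v_1|| = 1).

λ_1 = 20,  λ_2 = 3;  v_1 ≈ (1, 0)


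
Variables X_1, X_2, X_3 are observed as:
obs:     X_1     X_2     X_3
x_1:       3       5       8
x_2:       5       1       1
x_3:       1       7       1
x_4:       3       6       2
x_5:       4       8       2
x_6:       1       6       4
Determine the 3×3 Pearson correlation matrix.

Step 1 — column means:
  mean(X_1) = (3 + 5 + 1 + 3 + 4 + 1) / 6 = 17/6 = 2.8333
  mean(X_2) = (5 + 1 + 7 + 6 + 8 + 6) / 6 = 33/6 = 5.5
  mean(X_3) = (8 + 1 + 1 + 2 + 2 + 4) / 6 = 18/6 = 3

Step 2 — sample variances and covariances s[i,j] = (1/(n-1)) · Σ_k (x_{k,i} - mean_i) · (x_{k,j} - mean_j), with n-1 = 5:
  s[X_1,X_1] = ((0.1667)·(0.1667) + (2.1667)·(2.1667) + (-1.8333)·(-1.8333) + (0.1667)·(0.1667) + (1.1667)·(1.1667) + (-1.8333)·(-1.8333)) / 5 = 12.8333/5 = 2.5667
  s[X_1,X_2] = ((0.1667)·(-0.5) + (2.1667)·(-4.5) + (-1.8333)·(1.5) + (0.1667)·(0.5) + (1.1667)·(2.5) + (-1.8333)·(0.5)) / 5 = -10.5/5 = -2.1
  s[X_1,X_3] = ((0.1667)·(5) + (2.1667)·(-2) + (-1.8333)·(-2) + (0.1667)·(-1) + (1.1667)·(-1) + (-1.8333)·(1)) / 5 = -3/5 = -0.6
  s[X_2,X_2] = ((-0.5)·(-0.5) + (-4.5)·(-4.5) + (1.5)·(1.5) + (0.5)·(0.5) + (2.5)·(2.5) + (0.5)·(0.5)) / 5 = 29.5/5 = 5.9
  s[X_2,X_3] = ((-0.5)·(5) + (-4.5)·(-2) + (1.5)·(-2) + (0.5)·(-1) + (2.5)·(-1) + (0.5)·(1)) / 5 = 1/5 = 0.2
  s[X_3,X_3] = ((5)·(5) + (-2)·(-2) + (-2)·(-2) + (-1)·(-1) + (-1)·(-1) + (1)·(1)) / 5 = 36/5 = 7.2
  Sample standard deviations s_i = √(s[i,i]):
  s(X_1) = √(2.5667) = 1.6021
  s(X_2) = √(5.9) = 2.429
  s(X_3) = √(7.2) = 2.6833

Step 3 — r_{ij} = s_{ij} / (s_i · s_j):
  r[X_1,X_1] = 1 (diagonal).
  r[X_1,X_2] = -2.1 / (1.6021 · 2.429) = -2.1 / 3.8914 = -0.5396
  r[X_1,X_3] = -0.6 / (1.6021 · 2.6833) = -0.6 / 4.2988 = -0.1396
  r[X_2,X_2] = 1 (diagonal).
  r[X_2,X_3] = 0.2 / (2.429 · 2.6833) = 0.2 / 6.5177 = 0.0307
  r[X_3,X_3] = 1 (diagonal).

R is symmetric with unit diagonal. Assembling:

R = [[1, -0.5396, -0.1396],
 [-0.5396, 1, 0.0307],
 [-0.1396, 0.0307, 1]]


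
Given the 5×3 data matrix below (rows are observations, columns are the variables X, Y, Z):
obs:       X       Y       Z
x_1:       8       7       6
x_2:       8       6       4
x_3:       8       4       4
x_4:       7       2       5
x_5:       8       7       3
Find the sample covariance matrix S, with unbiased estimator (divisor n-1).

Step 1 — column means:
  mean(X) = (8 + 8 + 8 + 7 + 8) / 5 = 39/5 = 7.8
  mean(Y) = (7 + 6 + 4 + 2 + 7) / 5 = 26/5 = 5.2
  mean(Z) = (6 + 4 + 4 + 5 + 3) / 5 = 22/5 = 4.4

Step 2 — sample covariance S[i,j] = (1/(n-1)) · Σ_k (x_{k,i} - mean_i) · (x_{k,j} - mean_j), with n-1 = 4.
  S[X,X] = ((0.2)·(0.2) + (0.2)·(0.2) + (0.2)·(0.2) + (-0.8)·(-0.8) + (0.2)·(0.2)) / 4 = 0.8/4 = 0.2
  S[X,Y] = ((0.2)·(1.8) + (0.2)·(0.8) + (0.2)·(-1.2) + (-0.8)·(-3.2) + (0.2)·(1.8)) / 4 = 3.2/4 = 0.8
  S[X,Z] = ((0.2)·(1.6) + (0.2)·(-0.4) + (0.2)·(-0.4) + (-0.8)·(0.6) + (0.2)·(-1.4)) / 4 = -0.6/4 = -0.15
  S[Y,Y] = ((1.8)·(1.8) + (0.8)·(0.8) + (-1.2)·(-1.2) + (-3.2)·(-3.2) + (1.8)·(1.8)) / 4 = 18.8/4 = 4.7
  S[Y,Z] = ((1.8)·(1.6) + (0.8)·(-0.4) + (-1.2)·(-0.4) + (-3.2)·(0.6) + (1.8)·(-1.4)) / 4 = -1.4/4 = -0.35
  S[Z,Z] = ((1.6)·(1.6) + (-0.4)·(-0.4) + (-0.4)·(-0.4) + (0.6)·(0.6) + (-1.4)·(-1.4)) / 4 = 5.2/4 = 1.3

S is symmetric (S[j,i] = S[i,j]). Assembling:

S = [[0.2, 0.8, -0.15],
 [0.8, 4.7, -0.35],
 [-0.15, -0.35, 1.3]]


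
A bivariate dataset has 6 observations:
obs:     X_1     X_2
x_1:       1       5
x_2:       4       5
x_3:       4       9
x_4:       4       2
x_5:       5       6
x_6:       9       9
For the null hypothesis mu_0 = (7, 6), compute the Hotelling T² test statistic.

Step 1 — sample mean vector:
  mean(X_1) = (1 + 4 + 4 + 4 + 5 + 9) / 6 = 27/6 = 4.5
  mean(X_2) = (5 + 5 + 9 + 2 + 6 + 9) / 6 = 36/6 = 6
  x̄ = (4.5, 6),  deviation x̄ - mu_0 = (4.5, 6) - (7, 6) = (-2.5, 0).

Step 2 — sample covariance matrix, S[i,j] = (1/(n-1)) · Σ_k (x_{k,i} - mean_i) · (x_{k,j} - mean_j), divisor n-1 = 5:
  S[X_1,X_1] = ((-3.5)·(-3.5) + (-0.5)·(-0.5) + (-0.5)·(-0.5) + (-0.5)·(-0.5) + (0.5)·(0.5) + (4.5)·(4.5)) / 5 = 33.5/5 = 6.7
  S[X_1,X_2] = ((-3.5)·(-1) + (-0.5)·(-1) + (-0.5)·(3) + (-0.5)·(-4) + (0.5)·(0) + (4.5)·(3)) / 5 = 18/5 = 3.6
  S[X_2,X_2] = ((-1)·(-1) + (-1)·(-1) + (3)·(3) + (-4)·(-4) + (0)·(0) + (3)·(3)) / 5 = 36/5 = 7.2
  S = [[6.7, 3.6],
 [3.6, 7.2]].

Step 3 — invert S. det(S) = 6.7·7.2 - (3.6)² = 35.28.
  S^{-1} = (1/det) · [[d, -b], [-b, a]] = [[0.2041, -0.102],
 [-0.102, 0.1899]].

Step 4 — quadratic form (x̄ - mu_0)^T · S^{-1} · (x̄ - mu_0):
  S^{-1} · (x̄ - mu_0) = (-0.5102, 0.2551),
  (x̄ - mu_0)^T · [...] = (-2.5)·(-0.5102) + (0)·(0.2551) = 1.2755.

Step 5 — scale by n: T² = 6 · 1.2755 = 7.6531.

T² ≈ 7.6531


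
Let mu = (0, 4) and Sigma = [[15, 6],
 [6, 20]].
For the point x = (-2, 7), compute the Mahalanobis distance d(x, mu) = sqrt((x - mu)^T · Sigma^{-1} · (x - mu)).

Step 1 — centre the observation: (x - mu) = (-2, 3).

Step 2 — invert Sigma. det(Sigma) = 15·20 - (6)² = 264.
  Sigma^{-1} = (1/det) · [[d, -b], [-b, a]] = [[0.0758, -0.0227],
 [-0.0227, 0.0568]].

Step 3 — form the quadratic (x - mu)^T · Sigma^{-1} · (x - mu):
  Sigma^{-1} · (x - mu) = (-0.2197, 0.2159).
  (x - mu)^T · [Sigma^{-1} · (x - mu)] = (-2)·(-0.2197) + (3)·(0.2159) = 1.0871.

Step 4 — take square root: d = √(1.0871) ≈ 1.0427.

d(x, mu) = √(1.0871) ≈ 1.0427


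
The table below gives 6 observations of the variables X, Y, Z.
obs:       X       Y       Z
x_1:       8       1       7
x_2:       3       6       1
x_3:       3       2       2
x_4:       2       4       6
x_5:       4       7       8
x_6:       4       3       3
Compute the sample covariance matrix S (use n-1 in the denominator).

Step 1 — column means:
  mean(X) = (8 + 3 + 3 + 2 + 4 + 4) / 6 = 24/6 = 4
  mean(Y) = (1 + 6 + 2 + 4 + 7 + 3) / 6 = 23/6 = 3.8333
  mean(Z) = (7 + 1 + 2 + 6 + 8 + 3) / 6 = 27/6 = 4.5

Step 2 — sample covariance S[i,j] = (1/(n-1)) · Σ_k (x_{k,i} - mean_i) · (x_{k,j} - mean_j), with n-1 = 5.
  S[X,X] = ((4)·(4) + (-1)·(-1) + (-1)·(-1) + (-2)·(-2) + (0)·(0) + (0)·(0)) / 5 = 22/5 = 4.4
  S[X,Y] = ((4)·(-2.8333) + (-1)·(2.1667) + (-1)·(-1.8333) + (-2)·(0.1667) + (0)·(3.1667) + (0)·(-0.8333)) / 5 = -12/5 = -2.4
  S[X,Z] = ((4)·(2.5) + (-1)·(-3.5) + (-1)·(-2.5) + (-2)·(1.5) + (0)·(3.5) + (0)·(-1.5)) / 5 = 13/5 = 2.6
  S[Y,Y] = ((-2.8333)·(-2.8333) + (2.1667)·(2.1667) + (-1.8333)·(-1.8333) + (0.1667)·(0.1667) + (3.1667)·(3.1667) + (-0.8333)·(-0.8333)) / 5 = 26.8333/5 = 5.3667
  S[Y,Z] = ((-2.8333)·(2.5) + (2.1667)·(-3.5) + (-1.8333)·(-2.5) + (0.1667)·(1.5) + (3.1667)·(3.5) + (-0.8333)·(-1.5)) / 5 = 2.5/5 = 0.5
  S[Z,Z] = ((2.5)·(2.5) + (-3.5)·(-3.5) + (-2.5)·(-2.5) + (1.5)·(1.5) + (3.5)·(3.5) + (-1.5)·(-1.5)) / 5 = 41.5/5 = 8.3

S is symmetric (S[j,i] = S[i,j]). Assembling:

S = [[4.4, -2.4, 2.6],
 [-2.4, 5.3667, 0.5],
 [2.6, 0.5, 8.3]]


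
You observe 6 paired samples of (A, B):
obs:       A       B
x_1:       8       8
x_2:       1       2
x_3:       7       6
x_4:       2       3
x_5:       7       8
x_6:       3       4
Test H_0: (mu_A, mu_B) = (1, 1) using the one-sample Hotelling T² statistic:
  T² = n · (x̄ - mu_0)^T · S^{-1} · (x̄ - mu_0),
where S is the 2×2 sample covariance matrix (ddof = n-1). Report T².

Step 1 — sample mean vector:
  mean(A) = (8 + 1 + 7 + 2 + 7 + 3) / 6 = 28/6 = 4.6667
  mean(B) = (8 + 2 + 6 + 3 + 8 + 4) / 6 = 31/6 = 5.1667
  x̄ = (4.6667, 5.1667),  deviation x̄ - mu_0 = (4.6667, 5.1667) - (1, 1) = (3.6667, 4.1667).

Step 2 — sample covariance matrix, S[i,j] = (1/(n-1)) · Σ_k (x_{k,i} - mean_i) · (x_{k,j} - mean_j), divisor n-1 = 5:
  S[A,A] = ((3.3333)·(3.3333) + (-3.6667)·(-3.6667) + (2.3333)·(2.3333) + (-2.6667)·(-2.6667) + (2.3333)·(2.3333) + (-1.6667)·(-1.6667)) / 5 = 45.3333/5 = 9.0667
  S[A,B] = ((3.3333)·(2.8333) + (-3.6667)·(-3.1667) + (2.3333)·(0.8333) + (-2.6667)·(-2.1667) + (2.3333)·(2.8333) + (-1.6667)·(-1.1667)) / 5 = 37.3333/5 = 7.4667
  S[B,B] = ((2.8333)·(2.8333) + (-3.1667)·(-3.1667) + (0.8333)·(0.8333) + (-2.1667)·(-2.1667) + (2.8333)·(2.8333) + (-1.1667)·(-1.1667)) / 5 = 32.8333/5 = 6.5667
  S = [[9.0667, 7.4667],
 [7.4667, 6.5667]].

Step 3 — invert S. det(S) = 9.0667·6.5667 - (7.4667)² = 3.7867.
  S^{-1} = (1/det) · [[d, -b], [-b, a]] = [[1.7342, -1.9718],
 [-1.9718, 2.3944]].

Step 4 — quadratic form (x̄ - mu_0)^T · S^{-1} · (x̄ - mu_0):
  S^{-1} · (x̄ - mu_0) = (-1.8574, 2.7465),
  (x̄ - mu_0)^T · [...] = (3.6667)·(-1.8574) + (4.1667)·(2.7465) = 4.6332.

Step 5 — scale by n: T² = 6 · 4.6332 = 27.7993.

T² ≈ 27.7993


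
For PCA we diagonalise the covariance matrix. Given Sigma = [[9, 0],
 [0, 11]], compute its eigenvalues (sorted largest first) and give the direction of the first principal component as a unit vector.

Step 1 — characteristic polynomial of 2×2 Sigma:
  det(Sigma - λI) = λ² - trace · λ + det = 0.
  trace = 9 + 11 = 20, det = 9·11 - (0)² = 99.
Step 2 — discriminant:
  Δ = trace² - 4·det = 400 - 396 = 4.
Step 3 — eigenvalues:
  λ = (trace ± √Δ)/2 = (20 ± 2)/2,
  λ_1 = 11,  λ_2 = 9.

Step 4 — unit eigenvector for λ_1: Sigma is diagonal, so its eigenvectors are the coordinate axes. λ_1 = 11 is the diagonal entry on the second coordinate axis, hence
  v_1 = (0, 1) (||v_1|| = 1).

λ_1 = 11,  λ_2 = 9;  v_1 ≈ (0, 1)


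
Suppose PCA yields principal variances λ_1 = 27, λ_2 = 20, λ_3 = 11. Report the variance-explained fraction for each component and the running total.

Step 1 — total variance = trace(Sigma) = Σ λ_i = 27 + 20 + 11 = 58.

Step 2 — fraction explained by component i = λ_i / Σ λ:
  PC1: 27/58 = 0.4655
  PC2: 20/58 = 0.3448
  PC3: 11/58 = 0.1897

Step 3 — cumulative fraction after k components = (λ_1 + ... + λ_k) / Σ λ:
  k = 1: 27/58 = 0.4655
  k = 2: (27 + 20)/58 = 47/58 = 0.8103
  k = 3: (27 + 20 + 11)/58 = 58/58 = 1

Summary (fraction, with percent):

explained: PC1 0.4655 (46.55%), PC2 0.3448 (34.48%), PC3 0.1897 (18.97%);  cumulative: 0.4655, 0.8103, 1


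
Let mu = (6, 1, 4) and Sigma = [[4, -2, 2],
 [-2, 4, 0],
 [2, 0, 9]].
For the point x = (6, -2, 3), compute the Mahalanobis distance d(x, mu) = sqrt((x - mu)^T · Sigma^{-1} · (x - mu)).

Step 1 — centre the observation: (x - mu) = (0, -3, -1).

Step 2 — invert Sigma (cofactor / det for 3×3, or solve directly):
  Sigma^{-1} = [[0.3913, 0.1957, -0.087],
 [0.1957, 0.3478, -0.0435],
 [-0.087, -0.0435, 0.1304]].

Step 3 — form the quadratic (x - mu)^T · Sigma^{-1} · (x - mu):
  Sigma^{-1} · (x - mu) = (-0.5, -1, 0).
  (x - mu)^T · [Sigma^{-1} · (x - mu)] = (0)·(-0.5) + (-3)·(-1) + (-1)·(0) = 3.

Step 4 — take square root: d = √(3) ≈ 1.7321.

d(x, mu) = √(3) ≈ 1.7321


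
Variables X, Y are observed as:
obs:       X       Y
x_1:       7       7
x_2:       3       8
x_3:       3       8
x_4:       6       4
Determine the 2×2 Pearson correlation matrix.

Step 1 — column means:
  mean(X) = (7 + 3 + 3 + 6) / 4 = 19/4 = 4.75
  mean(Y) = (7 + 8 + 8 + 4) / 4 = 27/4 = 6.75

Step 2 — sample variances and covariances s[i,j] = (1/(n-1)) · Σ_k (x_{k,i} - mean_i) · (x_{k,j} - mean_j), with n-1 = 3:
  s[X,X] = ((2.25)·(2.25) + (-1.75)·(-1.75) + (-1.75)·(-1.75) + (1.25)·(1.25)) / 3 = 12.75/3 = 4.25
  s[X,Y] = ((2.25)·(0.25) + (-1.75)·(1.25) + (-1.75)·(1.25) + (1.25)·(-2.75)) / 3 = -7.25/3 = -2.4167
  s[Y,Y] = ((0.25)·(0.25) + (1.25)·(1.25) + (1.25)·(1.25) + (-2.75)·(-2.75)) / 3 = 10.75/3 = 3.5833
  Sample standard deviations s_i = √(s[i,i]):
  s(X) = √(4.25) = 2.0616
  s(Y) = √(3.5833) = 1.893

Step 3 — r_{ij} = s_{ij} / (s_i · s_j):
  r[X,X] = 1 (diagonal).
  r[X,Y] = -2.4167 / (2.0616 · 1.893) = -2.4167 / 3.9025 = -0.6193
  r[Y,Y] = 1 (diagonal).

R is symmetric with unit diagonal. Assembling:

R = [[1, -0.6193],
 [-0.6193, 1]]


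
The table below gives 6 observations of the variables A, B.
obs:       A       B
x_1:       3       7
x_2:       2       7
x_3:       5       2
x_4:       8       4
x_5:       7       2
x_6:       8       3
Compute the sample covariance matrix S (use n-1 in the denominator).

Step 1 — column means:
  mean(A) = (3 + 2 + 5 + 8 + 7 + 8) / 6 = 33/6 = 5.5
  mean(B) = (7 + 7 + 2 + 4 + 2 + 3) / 6 = 25/6 = 4.1667

Step 2 — sample covariance S[i,j] = (1/(n-1)) · Σ_k (x_{k,i} - mean_i) · (x_{k,j} - mean_j), with n-1 = 5.
  S[A,A] = ((-2.5)·(-2.5) + (-3.5)·(-3.5) + (-0.5)·(-0.5) + (2.5)·(2.5) + (1.5)·(1.5) + (2.5)·(2.5)) / 5 = 33.5/5 = 6.7
  S[A,B] = ((-2.5)·(2.8333) + (-3.5)·(2.8333) + (-0.5)·(-2.1667) + (2.5)·(-0.1667) + (1.5)·(-2.1667) + (2.5)·(-1.1667)) / 5 = -22.5/5 = -4.5
  S[B,B] = ((2.8333)·(2.8333) + (2.8333)·(2.8333) + (-2.1667)·(-2.1667) + (-0.1667)·(-0.1667) + (-2.1667)·(-2.1667) + (-1.1667)·(-1.1667)) / 5 = 26.8333/5 = 5.3667

S is symmetric (S[j,i] = S[i,j]). Assembling:

S = [[6.7, -4.5],
 [-4.5, 5.3667]]


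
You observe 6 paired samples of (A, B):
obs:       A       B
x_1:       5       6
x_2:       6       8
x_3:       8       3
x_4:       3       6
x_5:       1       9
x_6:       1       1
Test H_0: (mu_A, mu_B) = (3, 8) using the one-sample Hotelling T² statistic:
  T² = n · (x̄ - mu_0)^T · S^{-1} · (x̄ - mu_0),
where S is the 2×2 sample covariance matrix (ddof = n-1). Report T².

Step 1 — sample mean vector:
  mean(A) = (5 + 6 + 8 + 3 + 1 + 1) / 6 = 24/6 = 4
  mean(B) = (6 + 8 + 3 + 6 + 9 + 1) / 6 = 33/6 = 5.5
  x̄ = (4, 5.5),  deviation x̄ - mu_0 = (4, 5.5) - (3, 8) = (1, -2.5).

Step 2 — sample covariance matrix, S[i,j] = (1/(n-1)) · Σ_k (x_{k,i} - mean_i) · (x_{k,j} - mean_j), divisor n-1 = 5:
  S[A,A] = ((1)·(1) + (2)·(2) + (4)·(4) + (-1)·(-1) + (-3)·(-3) + (-3)·(-3)) / 5 = 40/5 = 8
  S[A,B] = ((1)·(0.5) + (2)·(2.5) + (4)·(-2.5) + (-1)·(0.5) + (-3)·(3.5) + (-3)·(-4.5)) / 5 = -2/5 = -0.4
  S[B,B] = ((0.5)·(0.5) + (2.5)·(2.5) + (-2.5)·(-2.5) + (0.5)·(0.5) + (3.5)·(3.5) + (-4.5)·(-4.5)) / 5 = 45.5/5 = 9.1
  S = [[8, -0.4],
 [-0.4, 9.1]].

Step 3 — invert S. det(S) = 8·9.1 - (-0.4)² = 72.64.
  S^{-1} = (1/det) · [[d, -b], [-b, a]] = [[0.1253, 0.0055],
 [0.0055, 0.1101]].

Step 4 — quadratic form (x̄ - mu_0)^T · S^{-1} · (x̄ - mu_0):
  S^{-1} · (x̄ - mu_0) = (0.1115, -0.2698),
  (x̄ - mu_0)^T · [...] = (1)·(0.1115) + (-2.5)·(-0.2698) = 0.7861.

Step 5 — scale by n: T² = 6 · 0.7861 = 4.7164.

T² ≈ 4.7164


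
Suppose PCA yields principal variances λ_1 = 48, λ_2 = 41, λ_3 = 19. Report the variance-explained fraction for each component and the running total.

Step 1 — total variance = trace(Sigma) = Σ λ_i = 48 + 41 + 19 = 108.

Step 2 — fraction explained by component i = λ_i / Σ λ:
  PC1: 48/108 = 0.4444
  PC2: 41/108 = 0.3796
  PC3: 19/108 = 0.1759

Step 3 — cumulative fraction after k components = (λ_1 + ... + λ_k) / Σ λ:
  k = 1: 48/108 = 0.4444
  k = 2: (48 + 41)/108 = 89/108 = 0.8241
  k = 3: (48 + 41 + 19)/108 = 108/108 = 1

Summary (fraction, with percent):

explained: PC1 0.4444 (44.44%), PC2 0.3796 (37.96%), PC3 0.1759 (17.59%);  cumulative: 0.4444, 0.8241, 1


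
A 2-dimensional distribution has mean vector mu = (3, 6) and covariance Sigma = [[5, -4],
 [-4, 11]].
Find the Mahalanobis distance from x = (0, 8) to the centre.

Step 1 — centre the observation: (x - mu) = (-3, 2).

Step 2 — invert Sigma. det(Sigma) = 5·11 - (-4)² = 39.
  Sigma^{-1} = (1/det) · [[d, -b], [-b, a]] = [[0.2821, 0.1026],
 [0.1026, 0.1282]].

Step 3 — form the quadratic (x - mu)^T · Sigma^{-1} · (x - mu):
  Sigma^{-1} · (x - mu) = (-0.641, -0.0513).
  (x - mu)^T · [Sigma^{-1} · (x - mu)] = (-3)·(-0.641) + (2)·(-0.0513) = 1.8205.

Step 4 — take square root: d = √(1.8205) ≈ 1.3493.

d(x, mu) = √(1.8205) ≈ 1.3493


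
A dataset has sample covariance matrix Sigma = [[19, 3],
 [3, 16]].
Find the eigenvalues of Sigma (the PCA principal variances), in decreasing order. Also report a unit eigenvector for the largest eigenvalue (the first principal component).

Step 1 — characteristic polynomial of 2×2 Sigma:
  det(Sigma - λI) = λ² - trace · λ + det = 0.
  trace = 19 + 16 = 35, det = 19·16 - (3)² = 295.
Step 2 — discriminant:
  Δ = trace² - 4·det = 1225 - 1180 = 45.
Step 3 — eigenvalues:
  λ = (trace ± √Δ)/2 = (35 ± 6.7082)/2,
  λ_1 = 20.8541,  λ_2 = 14.1459.

Step 4 — unit eigenvector for λ_1: solve (Sigma - λ_1 I)v = 0. First row:
  (19 - 20.8541)·v_x + (3)·v_y = 0, i.e. (-1.8541)·v_x + (3)·v_y = 0,
  so v ∝ (b, λ_1 - a) = (3, 1.8541) = u.
  ||u|| = √((3)² + (1.8541)²) = √(12.4377) ≈ 3.5267,
  v_1 = u/||u|| ≈ (0.8507, 0.5257) (||v_1|| = 1).

λ_1 = 20.8541,  λ_2 = 14.1459;  v_1 ≈ (0.8507, 0.5257)


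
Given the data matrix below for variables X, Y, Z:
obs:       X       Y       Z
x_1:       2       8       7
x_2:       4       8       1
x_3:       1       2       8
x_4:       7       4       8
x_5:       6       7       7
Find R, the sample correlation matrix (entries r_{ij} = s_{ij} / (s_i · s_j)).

Step 1 — column means:
  mean(X) = (2 + 4 + 1 + 7 + 6) / 5 = 20/5 = 4
  mean(Y) = (8 + 8 + 2 + 4 + 7) / 5 = 29/5 = 5.8
  mean(Z) = (7 + 1 + 8 + 8 + 7) / 5 = 31/5 = 6.2

Step 2 — sample variances and covariances s[i,j] = (1/(n-1)) · Σ_k (x_{k,i} - mean_i) · (x_{k,j} - mean_j), with n-1 = 4:
  s[X,X] = ((-2)·(-2) + (0)·(0) + (-3)·(-3) + (3)·(3) + (2)·(2)) / 4 = 26/4 = 6.5
  s[X,Y] = ((-2)·(2.2) + (0)·(2.2) + (-3)·(-3.8) + (3)·(-1.8) + (2)·(1.2)) / 4 = 4/4 = 1
  s[X,Z] = ((-2)·(0.8) + (0)·(-5.2) + (-3)·(1.8) + (3)·(1.8) + (2)·(0.8)) / 4 = 0/4 = 0
  s[Y,Y] = ((2.2)·(2.2) + (2.2)·(2.2) + (-3.8)·(-3.8) + (-1.8)·(-1.8) + (1.2)·(1.2)) / 4 = 28.8/4 = 7.2
  s[Y,Z] = ((2.2)·(0.8) + (2.2)·(-5.2) + (-3.8)·(1.8) + (-1.8)·(1.8) + (1.2)·(0.8)) / 4 = -18.8/4 = -4.7
  s[Z,Z] = ((0.8)·(0.8) + (-5.2)·(-5.2) + (1.8)·(1.8) + (1.8)·(1.8) + (0.8)·(0.8)) / 4 = 34.8/4 = 8.7
  Sample standard deviations s_i = √(s[i,i]):
  s(X) = √(6.5) = 2.5495
  s(Y) = √(7.2) = 2.6833
  s(Z) = √(8.7) = 2.9496

Step 3 — r_{ij} = s_{ij} / (s_i · s_j):
  r[X,X] = 1 (diagonal).
  r[X,Y] = 1 / (2.5495 · 2.6833) = 1 / 6.8411 = 0.1462
  r[X,Z] = 0 / (2.5495 · 2.9496) = 0 / 7.52 = 0
  r[Y,Y] = 1 (diagonal).
  r[Y,Z] = -4.7 / (2.6833 · 2.9496) = -4.7 / 7.9145 = -0.5938
  r[Z,Z] = 1 (diagonal).

R is symmetric with unit diagonal. Assembling:

R = [[1, 0.1462, 0],
 [0.1462, 1, -0.5938],
 [0, -0.5938, 1]]


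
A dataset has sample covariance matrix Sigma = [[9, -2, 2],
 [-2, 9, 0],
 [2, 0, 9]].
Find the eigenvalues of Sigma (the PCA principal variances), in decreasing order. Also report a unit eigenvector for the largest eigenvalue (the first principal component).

Step 1 — characteristic polynomial p(λ) = det(λI - Sigma) = λ³ - tr·λ² + c_1·λ - det, where tr = trace, c_1 = sum of the principal 2×2 minors, det = det(Sigma):
  tr = 9 + 9 + 9 = 27,
  c_1 = (9·9 - (-2)²) + (9·9 - (2)²) + (9·9 - (0)²) = 77 + 77 + 81 = 235,
  det = 9·(9·9 - (0)²) - (-2)·((-2)·9 - (0)·(2)) + (2)·((-2)·(0) - 9·(2)) = 9·(81) - (-2)·(-18) + (2)·(-18) = 657.
  So p(λ) = λ³ - 27λ² + 235λ - 657.
Step 2 — look for an integer root (rational root theorem: any rational root is an integer divisor of 657). Testing λ = 9:
  p(9) = 729 - 2187 + 2115 - 657 = 0  ✓
  Dividing out (λ - 9): p(λ) = (λ - 9)(λ² - 18λ + 73).
Step 3 — remaining eigenvalues from the quadratic λ² - 18λ + 73 = 0:
  Δ = 18² - 4·73 = 324 - 292 = 32,  λ = (18 ± √32)/2 = (18 ± 5.6569)/2 ≈ 11.8284 or 6.1716.
  Sorted: λ_1 = 11.8284,  λ_2 = 9,  λ_3 = 6.1716  (check: sum = 27 = tr ✓).

Step 4 — unit eigenvector for λ_1 ≈ 11.8284: v spans the null space of (Sigma - λ_1 I), whose rows are
  r_1 = (-2.8284, -2, 2),  r_2 = (-2, -2.8284, 0),  r_3 = (2, 0, -2.8284).
  v is orthogonal to every row, so take v ∝ r_1 × r_2 = ((-2)·(0) - (2)·(-2.8284), (2)·(-2) - (-2.8284)·(0), (-2.8284)·(-2.8284) - (-2)·(-2)) ≈ (5.6569, -4, 4).
  Let u = (5.6569, -4, 4).
  ||u|| = √((5.6569)² + (-4)² + (4)²) = √(64) ≈ 8,  v_1 = u/||u|| ≈ (0.7071, -0.5, 0.5) (||v_1|| = 1).

λ_1 = 11.8284,  λ_2 = 9,  λ_3 = 6.1716;  v_1 ≈ (0.7071, -0.5, 0.5)


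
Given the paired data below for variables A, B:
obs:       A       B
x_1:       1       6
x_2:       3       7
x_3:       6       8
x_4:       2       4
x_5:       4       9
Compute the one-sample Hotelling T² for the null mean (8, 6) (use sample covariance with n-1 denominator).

Step 1 — sample mean vector:
  mean(A) = (1 + 3 + 6 + 2 + 4) / 5 = 16/5 = 3.2
  mean(B) = (6 + 7 + 8 + 4 + 9) / 5 = 34/5 = 6.8
  x̄ = (3.2, 6.8),  deviation x̄ - mu_0 = (3.2, 6.8) - (8, 6) = (-4.8, 0.8).

Step 2 — sample covariance matrix, S[i,j] = (1/(n-1)) · Σ_k (x_{k,i} - mean_i) · (x_{k,j} - mean_j), divisor n-1 = 4:
  S[A,A] = ((-2.2)·(-2.2) + (-0.2)·(-0.2) + (2.8)·(2.8) + (-1.2)·(-1.2) + (0.8)·(0.8)) / 4 = 14.8/4 = 3.7
  S[A,B] = ((-2.2)·(-0.8) + (-0.2)·(0.2) + (2.8)·(1.2) + (-1.2)·(-2.8) + (0.8)·(2.2)) / 4 = 10.2/4 = 2.55
  S[B,B] = ((-0.8)·(-0.8) + (0.2)·(0.2) + (1.2)·(1.2) + (-2.8)·(-2.8) + (2.2)·(2.2)) / 4 = 14.8/4 = 3.7
  S = [[3.7, 2.55],
 [2.55, 3.7]].

Step 3 — invert S. det(S) = 3.7·3.7 - (2.55)² = 7.1875.
  S^{-1} = (1/det) · [[d, -b], [-b, a]] = [[0.5148, -0.3548],
 [-0.3548, 0.5148]].

Step 4 — quadratic form (x̄ - mu_0)^T · S^{-1} · (x̄ - mu_0):
  S^{-1} · (x̄ - mu_0) = (-2.7548, 2.1148),
  (x̄ - mu_0)^T · [...] = (-4.8)·(-2.7548) + (0.8)·(2.1148) = 14.9148.

Step 5 — scale by n: T² = 5 · 14.9148 = 74.5739.

T² ≈ 74.5739


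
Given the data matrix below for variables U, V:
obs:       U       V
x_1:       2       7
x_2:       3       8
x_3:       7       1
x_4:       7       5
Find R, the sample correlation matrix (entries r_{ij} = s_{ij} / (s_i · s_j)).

Step 1 — column means:
  mean(U) = (2 + 3 + 7 + 7) / 4 = 19/4 = 4.75
  mean(V) = (7 + 8 + 1 + 5) / 4 = 21/4 = 5.25

Step 2 — sample variances and covariances s[i,j] = (1/(n-1)) · Σ_k (x_{k,i} - mean_i) · (x_{k,j} - mean_j), with n-1 = 3:
  s[U,U] = ((-2.75)·(-2.75) + (-1.75)·(-1.75) + (2.25)·(2.25) + (2.25)·(2.25)) / 3 = 20.75/3 = 6.9167
  s[U,V] = ((-2.75)·(1.75) + (-1.75)·(2.75) + (2.25)·(-4.25) + (2.25)·(-0.25)) / 3 = -19.75/3 = -6.5833
  s[V,V] = ((1.75)·(1.75) + (2.75)·(2.75) + (-4.25)·(-4.25) + (-0.25)·(-0.25)) / 3 = 28.75/3 = 9.5833
  Sample standard deviations s_i = √(s[i,i]):
  s(U) = √(6.9167) = 2.63
  s(V) = √(9.5833) = 3.0957

Step 3 — r_{ij} = s_{ij} / (s_i · s_j):
  r[U,U] = 1 (diagonal).
  r[U,V] = -6.5833 / (2.63 · 3.0957) = -6.5833 / 8.1415 = -0.8086
  r[V,V] = 1 (diagonal).

R is symmetric with unit diagonal. Assembling:

R = [[1, -0.8086],
 [-0.8086, 1]]


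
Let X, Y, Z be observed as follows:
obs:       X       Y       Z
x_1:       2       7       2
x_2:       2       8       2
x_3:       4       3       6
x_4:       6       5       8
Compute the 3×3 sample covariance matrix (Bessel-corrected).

Step 1 — column means:
  mean(X) = (2 + 2 + 4 + 6) / 4 = 14/4 = 3.5
  mean(Y) = (7 + 8 + 3 + 5) / 4 = 23/4 = 5.75
  mean(Z) = (2 + 2 + 6 + 8) / 4 = 18/4 = 4.5

Step 2 — sample covariance S[i,j] = (1/(n-1)) · Σ_k (x_{k,i} - mean_i) · (x_{k,j} - mean_j), with n-1 = 3.
  S[X,X] = ((-1.5)·(-1.5) + (-1.5)·(-1.5) + (0.5)·(0.5) + (2.5)·(2.5)) / 3 = 11/3 = 3.6667
  S[X,Y] = ((-1.5)·(1.25) + (-1.5)·(2.25) + (0.5)·(-2.75) + (2.5)·(-0.75)) / 3 = -8.5/3 = -2.8333
  S[X,Z] = ((-1.5)·(-2.5) + (-1.5)·(-2.5) + (0.5)·(1.5) + (2.5)·(3.5)) / 3 = 17/3 = 5.6667
  S[Y,Y] = ((1.25)·(1.25) + (2.25)·(2.25) + (-2.75)·(-2.75) + (-0.75)·(-0.75)) / 3 = 14.75/3 = 4.9167
  S[Y,Z] = ((1.25)·(-2.5) + (2.25)·(-2.5) + (-2.75)·(1.5) + (-0.75)·(3.5)) / 3 = -15.5/3 = -5.1667
  S[Z,Z] = ((-2.5)·(-2.5) + (-2.5)·(-2.5) + (1.5)·(1.5) + (3.5)·(3.5)) / 3 = 27/3 = 9

S is symmetric (S[j,i] = S[i,j]). Assembling:

S = [[3.6667, -2.8333, 5.6667],
 [-2.8333, 4.9167, -5.1667],
 [5.6667, -5.1667, 9]]


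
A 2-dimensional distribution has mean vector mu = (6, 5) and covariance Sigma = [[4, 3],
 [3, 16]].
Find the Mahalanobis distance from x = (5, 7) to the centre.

Step 1 — centre the observation: (x - mu) = (-1, 2).

Step 2 — invert Sigma. det(Sigma) = 4·16 - (3)² = 55.
  Sigma^{-1} = (1/det) · [[d, -b], [-b, a]] = [[0.2909, -0.0545],
 [-0.0545, 0.0727]].

Step 3 — form the quadratic (x - mu)^T · Sigma^{-1} · (x - mu):
  Sigma^{-1} · (x - mu) = (-0.4, 0.2).
  (x - mu)^T · [Sigma^{-1} · (x - mu)] = (-1)·(-0.4) + (2)·(0.2) = 0.8.

Step 4 — take square root: d = √(0.8) ≈ 0.8944.

d(x, mu) = √(0.8) ≈ 0.8944


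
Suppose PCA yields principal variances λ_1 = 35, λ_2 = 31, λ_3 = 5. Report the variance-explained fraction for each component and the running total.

Step 1 — total variance = trace(Sigma) = Σ λ_i = 35 + 31 + 5 = 71.

Step 2 — fraction explained by component i = λ_i / Σ λ:
  PC1: 35/71 = 0.493
  PC2: 31/71 = 0.4366
  PC3: 5/71 = 0.0704

Step 3 — cumulative fraction after k components = (λ_1 + ... + λ_k) / Σ λ:
  k = 1: 35/71 = 0.493
  k = 2: (35 + 31)/71 = 66/71 = 0.9296
  k = 3: (35 + 31 + 5)/71 = 71/71 = 1

Summary (fraction, with percent):

explained: PC1 0.493 (49.3%), PC2 0.4366 (43.66%), PC3 0.0704 (7.04%);  cumulative: 0.493, 0.9296, 1


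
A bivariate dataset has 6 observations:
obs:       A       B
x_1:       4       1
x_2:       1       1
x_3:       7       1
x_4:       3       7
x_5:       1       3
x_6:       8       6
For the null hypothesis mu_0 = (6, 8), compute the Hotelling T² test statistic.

Step 1 — sample mean vector:
  mean(A) = (4 + 1 + 7 + 3 + 1 + 8) / 6 = 24/6 = 4
  mean(B) = (1 + 1 + 1 + 7 + 3 + 6) / 6 = 19/6 = 3.1667
  x̄ = (4, 3.1667),  deviation x̄ - mu_0 = (4, 3.1667) - (6, 8) = (-2, -4.8333).

Step 2 — sample covariance matrix, S[i,j] = (1/(n-1)) · Σ_k (x_{k,i} - mean_i) · (x_{k,j} - mean_j), divisor n-1 = 5:
  S[A,A] = ((0)·(0) + (-3)·(-3) + (3)·(3) + (-1)·(-1) + (-3)·(-3) + (4)·(4)) / 5 = 44/5 = 8.8
  S[A,B] = ((0)·(-2.1667) + (-3)·(-2.1667) + (3)·(-2.1667) + (-1)·(3.8333) + (-3)·(-0.1667) + (4)·(2.8333)) / 5 = 8/5 = 1.6
  S[B,B] = ((-2.1667)·(-2.1667) + (-2.1667)·(-2.1667) + (-2.1667)·(-2.1667) + (3.8333)·(3.8333) + (-0.1667)·(-0.1667) + (2.8333)·(2.8333)) / 5 = 36.8333/5 = 7.3667
  S = [[8.8, 1.6],
 [1.6, 7.3667]].

Step 3 — invert S. det(S) = 8.8·7.3667 - (1.6)² = 62.2667.
  S^{-1} = (1/det) · [[d, -b], [-b, a]] = [[0.1183, -0.0257],
 [-0.0257, 0.1413]].

Step 4 — quadratic form (x̄ - mu_0)^T · S^{-1} · (x̄ - mu_0):
  S^{-1} · (x̄ - mu_0) = (-0.1124, -0.6317),
  (x̄ - mu_0)^T · [...] = (-2)·(-0.1124) + (-4.8333)·(-0.6317) = 3.278.

Step 5 — scale by n: T² = 6 · 3.278 = 19.6681.

T² ≈ 19.6681


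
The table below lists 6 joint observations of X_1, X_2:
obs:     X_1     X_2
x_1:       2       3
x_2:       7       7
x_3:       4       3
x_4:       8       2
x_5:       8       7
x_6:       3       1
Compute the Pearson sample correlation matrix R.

Step 1 — column means:
  mean(X_1) = (2 + 7 + 4 + 8 + 8 + 3) / 6 = 32/6 = 5.3333
  mean(X_2) = (3 + 7 + 3 + 2 + 7 + 1) / 6 = 23/6 = 3.8333

Step 2 — sample variances and covariances s[i,j] = (1/(n-1)) · Σ_k (x_{k,i} - mean_i) · (x_{k,j} - mean_j), with n-1 = 5:
  s[X_1,X_1] = ((-3.3333)·(-3.3333) + (1.6667)·(1.6667) + (-1.3333)·(-1.3333) + (2.6667)·(2.6667) + (2.6667)·(2.6667) + (-2.3333)·(-2.3333)) / 5 = 35.3333/5 = 7.0667
  s[X_1,X_2] = ((-3.3333)·(-0.8333) + (1.6667)·(3.1667) + (-1.3333)·(-0.8333) + (2.6667)·(-1.8333) + (2.6667)·(3.1667) + (-2.3333)·(-2.8333)) / 5 = 19.3333/5 = 3.8667
  s[X_2,X_2] = ((-0.8333)·(-0.8333) + (3.1667)·(3.1667) + (-0.8333)·(-0.8333) + (-1.8333)·(-1.8333) + (3.1667)·(3.1667) + (-2.8333)·(-2.8333)) / 5 = 32.8333/5 = 6.5667
  Sample standard deviations s_i = √(s[i,i]):
  s(X_1) = √(7.0667) = 2.6583
  s(X_2) = √(6.5667) = 2.5626

Step 3 — r_{ij} = s_{ij} / (s_i · s_j):
  r[X_1,X_1] = 1 (diagonal).
  r[X_1,X_2] = 3.8667 / (2.6583 · 2.5626) = 3.8667 / 6.8121 = 0.5676
  r[X_2,X_2] = 1 (diagonal).

R is symmetric with unit diagonal. Assembling:

R = [[1, 0.5676],
 [0.5676, 1]]
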